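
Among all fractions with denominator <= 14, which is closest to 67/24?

39/14

Expand x = 67/24 as a continued fraction with the Euclidean algorithm:
  67 = 2*24 + 19, so a_0 = 2.
  24 = 1*19 + 5, so a_1 = 1.
  19 = 3*5 + 4, so a_2 = 3.
  5 = 1*4 + 1, so a_3 = 1.
  4 = 4*1 + 0, so a_4 = 4.
so x = [2; 1, 3, 1, 4].
Convergents (p_i = a_i*p_{i-1} + p_{i-2}, q_i = a_i*q_{i-1} + q_{i-2} with p_{-2}=0, p_{-1}=1, q_{-2}=1, q_{-1}=0), until the denominator exceeds 14:
  i=0: a_0=2, p_0 = 2*1 + 0 = 2, q_0 = 2*0 + 1 = 1.
  i=1: a_1=1, p_1 = 1*2 + 1 = 3, q_1 = 1*1 + 0 = 1.
  i=2: a_2=3, p_2 = 3*3 + 2 = 11, q_2 = 3*1 + 1 = 4.
  i=3: a_3=1, p_3 = 1*11 + 3 = 14, q_3 = 1*4 + 1 = 5.
  i=4: a_4=4, p_4 = 4*14 + 11 = 67, q_4 = 4*5 + 4 = 24.
q_4 = 24 > 14, so the last convergent with denominator <= 14 is p_3/q_3 = 14/5.
The closest fraction with denominator <= 14 is either p_3/q_3 or the intermediate fraction (k*p_3 + p_2)/(k*q_3 + q_2) with the largest k >= 1 whose denominator stays <= 14; these approach x as k grows, and every other convergent or intermediate fraction in range is farther away.
Largest k: floor((14 - q_2)/q_3) = floor((14 - 4)/5) = 2.
That gives (2*14 + 11)/(2*5 + 4) = 39/14.
Compare the errors: |x - 14/5| = |67*5 - 14*24|/(24*5) = 1/120, and |x - 39/14| = |67*14 - 39*24|/(24*14) = 2/336.
Cross-multiplying, 2*120 = 240 < 336 = 1*336, so 2/336 is smaller: the intermediate fraction 39/14 is closer to x than 14/5.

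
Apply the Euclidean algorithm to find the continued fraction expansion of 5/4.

[1; 4]

Run the Euclidean algorithm on 5 and 4; the successive quotients are the partial quotients a_0, a_1, ... (each step inverts the fractional part left over by the previous one):
  5 = 1*4 + 1, so a_0 = 1.
  4 = 4*1 + 0, so a_1 = 4.
The remainder reaches 0 after 2 divisions, so the expansion has 2 partial quotients, read off in order.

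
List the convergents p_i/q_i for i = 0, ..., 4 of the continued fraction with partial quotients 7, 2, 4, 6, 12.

Using the convergent recurrence p_i = a_i*p_{i-1} + p_{i-2}, q_i = a_i*q_{i-1} + q_{i-2} with p_{-2}=0, p_{-1}=1, q_{-2}=1, q_{-1}=0:
  i=0: a_0=7, p_0 = 7*1 + 0 = 7, q_0 = 7*0 + 1 = 1.
  i=1: a_1=2, p_1 = 2*7 + 1 = 15, q_1 = 2*1 + 0 = 2.
  i=2: a_2=4, p_2 = 4*15 + 7 = 67, q_2 = 4*2 + 1 = 9.
  i=3: a_3=6, p_3 = 6*67 + 15 = 417, q_3 = 6*9 + 2 = 56.
  i=4: a_4=12, p_4 = 12*417 + 67 = 5071, q_4 = 12*56 + 9 = 681.

7/1, 15/2, 67/9, 417/56, 5071/681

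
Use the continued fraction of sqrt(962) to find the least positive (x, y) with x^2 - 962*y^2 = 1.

(x, y) = (1923, 62)

First expand sqrt(962) as a continued fraction. With x_i = (sqrt(962) + m_i)/d_i and (m_0, d_0) = (0, 1): a_0 = floor(sqrt(962)) = 31, since 31^2 = 961 <= 962 < 1024 = 32^2.
Iterate m_{i+1} = d_i*a_i - m_i, d_{i+1} = (962 - m_{i+1}^2)/d_i, a_{i+1} = floor((a_0 + m_{i+1})/d_{i+1}):
  m_1 = 1*31 - 0 = 31, d_1 = (962 - 31^2)/1 = 1/1 = 1, a_1 = floor((31 + 31)/1) = 62.
  m_2 = 1*62 - 31 = 31, d_2 = (962 - 31^2)/1 = 1/1 = 1: (m_2, d_2) = (m_1, d_1) = (31, 1), so from here the quotient a_1 repeats; the period length is 1.
So sqrt(962) = [31; (62)] with period length k = 1.
k is odd, so (p_{k-1}, q_{k-1}) only solves x^2 - 962y^2 = -1 and the fundamental solution of x^2 - 962y^2 = 1 is (p_{2k-1}, q_{2k-1}) = (p_1, q_1); compute convergents through index 1, running through the period twice.
Convergents (p_i = a_i*p_{i-1} + p_{i-2}, q_i = a_i*q_{i-1} + q_{i-2} with p_{-2}=0, p_{-1}=1, q_{-2}=1, q_{-1}=0):
  i=0: a_0=31, p_0 = 31*1 + 0 = 31, q_0 = 31*0 + 1 = 1.
  i=1: a_1=62, p_1 = 62*31 + 1 = 1923, q_1 = 62*1 + 0 = 62.
Indeed p_0^2 - 962*q_0^2 = 961 - 962 = -1, not +1.
Check: 1923^2 - 962*62^2 = 3697929 - 3697928 = 1, so (x, y) = (1923, 62) solves the equation, and by the theorem it is the least positive solution.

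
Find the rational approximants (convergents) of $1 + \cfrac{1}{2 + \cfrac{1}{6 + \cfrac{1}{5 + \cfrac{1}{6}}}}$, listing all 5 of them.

Using the convergent recurrence p_i = a_i*p_{i-1} + p_{i-2}, q_i = a_i*q_{i-1} + q_{i-2} with p_{-2}=0, p_{-1}=1, q_{-2}=1, q_{-1}=0:
  i=0: a_0=1, p_0 = 1*1 + 0 = 1, q_0 = 1*0 + 1 = 1.
  i=1: a_1=2, p_1 = 2*1 + 1 = 3, q_1 = 2*1 + 0 = 2.
  i=2: a_2=6, p_2 = 6*3 + 1 = 19, q_2 = 6*2 + 1 = 13.
  i=3: a_3=5, p_3 = 5*19 + 3 = 98, q_3 = 5*13 + 2 = 67.
  i=4: a_4=6, p_4 = 6*98 + 19 = 607, q_4 = 6*67 + 13 = 415.

1/1, 3/2, 19/13, 98/67, 607/415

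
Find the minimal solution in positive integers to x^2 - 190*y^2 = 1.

First expand sqrt(190) as a continued fraction. With x_i = (sqrt(190) + m_i)/d_i and (m_0, d_0) = (0, 1): a_0 = floor(sqrt(190)) = 13, since 13^2 = 169 <= 190 < 196 = 14^2.
Iterate m_{i+1} = d_i*a_i - m_i, d_{i+1} = (190 - m_{i+1}^2)/d_i, a_{i+1} = floor((a_0 + m_{i+1})/d_{i+1}):
  m_1 = 1*13 - 0 = 13, d_1 = (190 - 13^2)/1 = 21/1 = 21, a_1 = floor((13 + 13)/21) = 1.
  m_2 = 21*1 - 13 = 8, d_2 = (190 - 8^2)/21 = 126/21 = 6, a_2 = floor((13 + 8)/6) = 3.
  m_3 = 6*3 - 8 = 10, d_3 = (190 - 10^2)/6 = 90/6 = 15, a_3 = floor((13 + 10)/15) = 1.
  m_4 = 15*1 - 10 = 5, d_4 = (190 - 5^2)/15 = 165/15 = 11, a_4 = floor((13 + 5)/11) = 1.
  m_5 = 11*1 - 5 = 6, d_5 = (190 - 6^2)/11 = 154/11 = 14, a_5 = floor((13 + 6)/14) = 1.
  m_6 = 14*1 - 6 = 8, d_6 = (190 - 8^2)/14 = 126/14 = 9, a_6 = floor((13 + 8)/9) = 2.
  m_7 = 9*2 - 8 = 10, d_7 = (190 - 10^2)/9 = 90/9 = 10, a_7 = floor((13 + 10)/10) = 2.
  m_8 = 10*2 - 10 = 10, d_8 = (190 - 10^2)/10 = 90/10 = 9, a_8 = floor((13 + 10)/9) = 2.
  m_9 = 9*2 - 10 = 8, d_9 = (190 - 8^2)/9 = 126/9 = 14, a_9 = floor((13 + 8)/14) = 1.
  m_10 = 14*1 - 8 = 6, d_10 = (190 - 6^2)/14 = 154/14 = 11, a_10 = floor((13 + 6)/11) = 1.
  m_11 = 11*1 - 6 = 5, d_11 = (190 - 5^2)/11 = 165/11 = 15, a_11 = floor((13 + 5)/15) = 1.
  m_12 = 15*1 - 5 = 10, d_12 = (190 - 10^2)/15 = 90/15 = 6, a_12 = floor((13 + 10)/6) = 3.
  m_13 = 6*3 - 10 = 8, d_13 = (190 - 8^2)/6 = 126/6 = 21, a_13 = floor((13 + 8)/21) = 1.
  m_14 = 21*1 - 8 = 13, d_14 = (190 - 13^2)/21 = 21/21 = 1, a_14 = floor((13 + 13)/1) = 26.
  m_15 = 1*26 - 13 = 13, d_15 = (190 - 13^2)/1 = 21/1 = 21: (m_15, d_15) = (m_1, d_1) = (13, 21), so from here the quotients repeat a_1, ..., a_14; the period length is 14.
So sqrt(190) = [13; (1, 3, 1, 1, 1, 2, 2, 2, 1, 1, 1, 3, 1, 26)] with period length k = 14.
k is even, so the fundamental solution of x^2 - 190y^2 = 1 is (p_{k-1}, q_{k-1}) = (p_13, q_13); compute convergents through index 13.
Convergents (p_i = a_i*p_{i-1} + p_{i-2}, q_i = a_i*q_{i-1} + q_{i-2} with p_{-2}=0, p_{-1}=1, q_{-2}=1, q_{-1}=0):
  i=0: a_0=13, p_0 = 13*1 + 0 = 13, q_0 = 13*0 + 1 = 1.
  i=1: a_1=1, p_1 = 1*13 + 1 = 14, q_1 = 1*1 + 0 = 1.
  i=2: a_2=3, p_2 = 3*14 + 13 = 55, q_2 = 3*1 + 1 = 4.
  i=3: a_3=1, p_3 = 1*55 + 14 = 69, q_3 = 1*4 + 1 = 5.
  i=4: a_4=1, p_4 = 1*69 + 55 = 124, q_4 = 1*5 + 4 = 9.
  i=5: a_5=1, p_5 = 1*124 + 69 = 193, q_5 = 1*9 + 5 = 14.
  i=6: a_6=2, p_6 = 2*193 + 124 = 510, q_6 = 2*14 + 9 = 37.
  i=7: a_7=2, p_7 = 2*510 + 193 = 1213, q_7 = 2*37 + 14 = 88.
  i=8: a_8=2, p_8 = 2*1213 + 510 = 2936, q_8 = 2*88 + 37 = 213.
  i=9: a_9=1, p_9 = 1*2936 + 1213 = 4149, q_9 = 1*213 + 88 = 301.
  i=10: a_10=1, p_10 = 1*4149 + 2936 = 7085, q_10 = 1*301 + 213 = 514.
  i=11: a_11=1, p_11 = 1*7085 + 4149 = 11234, q_11 = 1*514 + 301 = 815.
  i=12: a_12=3, p_12 = 3*11234 + 7085 = 40787, q_12 = 3*815 + 514 = 2959.
  i=13: a_13=1, p_13 = 1*40787 + 11234 = 52021, q_13 = 1*2959 + 815 = 3774.
Check: 52021^2 - 190*3774^2 = 2706184441 - 2706184440 = 1, so (x, y) = (52021, 3774) solves the equation, and by the theorem it is the least positive solution.

(x, y) = (52021, 3774)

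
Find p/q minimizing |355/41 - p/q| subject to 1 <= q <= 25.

Expand x = 355/41 as a continued fraction with the Euclidean algorithm:
  355 = 8*41 + 27, so a_0 = 8.
  41 = 1*27 + 14, so a_1 = 1.
  27 = 1*14 + 13, so a_2 = 1.
  14 = 1*13 + 1, so a_3 = 1.
  13 = 13*1 + 0, so a_4 = 13.
so x = [8; 1, 1, 1, 13].
Convergents (p_i = a_i*p_{i-1} + p_{i-2}, q_i = a_i*q_{i-1} + q_{i-2} with p_{-2}=0, p_{-1}=1, q_{-2}=1, q_{-1}=0), until the denominator exceeds 25:
  i=0: a_0=8, p_0 = 8*1 + 0 = 8, q_0 = 8*0 + 1 = 1.
  i=1: a_1=1, p_1 = 1*8 + 1 = 9, q_1 = 1*1 + 0 = 1.
  i=2: a_2=1, p_2 = 1*9 + 8 = 17, q_2 = 1*1 + 1 = 2.
  i=3: a_3=1, p_3 = 1*17 + 9 = 26, q_3 = 1*2 + 1 = 3.
  i=4: a_4=13, p_4 = 13*26 + 17 = 355, q_4 = 13*3 + 2 = 41.
q_4 = 41 > 25, so the last convergent with denominator <= 25 is p_3/q_3 = 26/3.
The closest fraction with denominator <= 25 is either p_3/q_3 or the intermediate fraction (k*p_3 + p_2)/(k*q_3 + q_2) with the largest k >= 1 whose denominator stays <= 25; these approach x as k grows, and every other convergent or intermediate fraction in range is farther away.
Largest k: floor((25 - q_2)/q_3) = floor((25 - 2)/3) = 7.
That gives (7*26 + 17)/(7*3 + 2) = 199/23.
Compare the errors: |x - 26/3| = |355*3 - 26*41|/(41*3) = 1/123, and |x - 199/23| = |355*23 - 199*41|/(41*23) = 6/943.
Cross-multiplying, 6*123 = 738 < 943 = 1*943, so 6/943 is smaller: the intermediate fraction 199/23 is closer to x than 26/3.

199/23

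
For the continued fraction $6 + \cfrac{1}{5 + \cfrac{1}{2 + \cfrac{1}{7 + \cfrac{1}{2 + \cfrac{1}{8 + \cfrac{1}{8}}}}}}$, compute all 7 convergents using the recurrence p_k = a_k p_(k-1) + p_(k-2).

Using the convergent recurrence p_i = a_i*p_{i-1} + p_{i-2}, q_i = a_i*q_{i-1} + q_{i-2} with p_{-2}=0, p_{-1}=1, q_{-2}=1, q_{-1}=0:
  i=0: a_0=6, p_0 = 6*1 + 0 = 6, q_0 = 6*0 + 1 = 1.
  i=1: a_1=5, p_1 = 5*6 + 1 = 31, q_1 = 5*1 + 0 = 5.
  i=2: a_2=2, p_2 = 2*31 + 6 = 68, q_2 = 2*5 + 1 = 11.
  i=3: a_3=7, p_3 = 7*68 + 31 = 507, q_3 = 7*11 + 5 = 82.
  i=4: a_4=2, p_4 = 2*507 + 68 = 1082, q_4 = 2*82 + 11 = 175.
  i=5: a_5=8, p_5 = 8*1082 + 507 = 9163, q_5 = 8*175 + 82 = 1482.
  i=6: a_6=8, p_6 = 8*9163 + 1082 = 74386, q_6 = 8*1482 + 175 = 12031.

6/1, 31/5, 68/11, 507/82, 1082/175, 9163/1482, 74386/12031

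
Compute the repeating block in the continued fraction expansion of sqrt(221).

Write x_i = (sqrt(221) + m_i)/d_i with (m_0, d_0) = (0, 1). a_0 = floor(sqrt(221)) = 14, since 14^2 = 196 <= 221 < 225 = 15^2.
Iterate m_{i+1} = d_i*a_i - m_i, d_{i+1} = (221 - m_{i+1}^2)/d_i, a_{i+1} = floor((a_0 + m_{i+1})/d_{i+1}):
  m_1 = 1*14 - 0 = 14, d_1 = (221 - 14^2)/1 = 25/1 = 25, a_1 = floor((14 + 14)/25) = 1.
  m_2 = 25*1 - 14 = 11, d_2 = (221 - 11^2)/25 = 100/25 = 4, a_2 = floor((14 + 11)/4) = 6.
  m_3 = 4*6 - 11 = 13, d_3 = (221 - 13^2)/4 = 52/4 = 13, a_3 = floor((14 + 13)/13) = 2.
  m_4 = 13*2 - 13 = 13, d_4 = (221 - 13^2)/13 = 52/13 = 4, a_4 = floor((14 + 13)/4) = 6.
  m_5 = 4*6 - 13 = 11, d_5 = (221 - 11^2)/4 = 100/4 = 25, a_5 = floor((14 + 11)/25) = 1.
  m_6 = 25*1 - 11 = 14, d_6 = (221 - 14^2)/25 = 25/25 = 1, a_6 = floor((14 + 14)/1) = 28.
  m_7 = 1*28 - 14 = 14, d_7 = (221 - 14^2)/1 = 25/1 = 25: (m_7, d_7) = (m_1, d_1) = (14, 25), so from here the quotients repeat a_1, ..., a_6; the period length is 6.
Hence the expansion of sqrt(221) is a_0 = 14 followed by the repeating block 1, 6, 2, 6, 1, 28 (period 6).

[14; (1, 6, 2, 6, 1, 28)]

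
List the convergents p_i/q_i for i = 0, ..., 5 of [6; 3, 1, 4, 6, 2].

Using the convergent recurrence p_i = a_i*p_{i-1} + p_{i-2}, q_i = a_i*q_{i-1} + q_{i-2} with p_{-2}=0, p_{-1}=1, q_{-2}=1, q_{-1}=0:
  i=0: a_0=6, p_0 = 6*1 + 0 = 6, q_0 = 6*0 + 1 = 1.
  i=1: a_1=3, p_1 = 3*6 + 1 = 19, q_1 = 3*1 + 0 = 3.
  i=2: a_2=1, p_2 = 1*19 + 6 = 25, q_2 = 1*3 + 1 = 4.
  i=3: a_3=4, p_3 = 4*25 + 19 = 119, q_3 = 4*4 + 3 = 19.
  i=4: a_4=6, p_4 = 6*119 + 25 = 739, q_4 = 6*19 + 4 = 118.
  i=5: a_5=2, p_5 = 2*739 + 119 = 1597, q_5 = 2*118 + 19 = 255.

6/1, 19/3, 25/4, 119/19, 739/118, 1597/255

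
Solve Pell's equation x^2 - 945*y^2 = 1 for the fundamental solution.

(x, y) = (275561, 8964)

First expand sqrt(945) as a continued fraction. With x_i = (sqrt(945) + m_i)/d_i and (m_0, d_0) = (0, 1): a_0 = floor(sqrt(945)) = 30, since 30^2 = 900 <= 945 < 961 = 31^2.
Iterate m_{i+1} = d_i*a_i - m_i, d_{i+1} = (945 - m_{i+1}^2)/d_i, a_{i+1} = floor((a_0 + m_{i+1})/d_{i+1}):
  m_1 = 1*30 - 0 = 30, d_1 = (945 - 30^2)/1 = 45/1 = 45, a_1 = floor((30 + 30)/45) = 1.
  m_2 = 45*1 - 30 = 15, d_2 = (945 - 15^2)/45 = 720/45 = 16, a_2 = floor((30 + 15)/16) = 2.
  m_3 = 16*2 - 15 = 17, d_3 = (945 - 17^2)/16 = 656/16 = 41, a_3 = floor((30 + 17)/41) = 1.
  m_4 = 41*1 - 17 = 24, d_4 = (945 - 24^2)/41 = 369/41 = 9, a_4 = floor((30 + 24)/9) = 6.
  m_5 = 9*6 - 24 = 30, d_5 = (945 - 30^2)/9 = 45/9 = 5, a_5 = floor((30 + 30)/5) = 12.
  m_6 = 5*12 - 30 = 30, d_6 = (945 - 30^2)/5 = 45/5 = 9, a_6 = floor((30 + 30)/9) = 6.
  m_7 = 9*6 - 30 = 24, d_7 = (945 - 24^2)/9 = 369/9 = 41, a_7 = floor((30 + 24)/41) = 1.
  m_8 = 41*1 - 24 = 17, d_8 = (945 - 17^2)/41 = 656/41 = 16, a_8 = floor((30 + 17)/16) = 2.
  m_9 = 16*2 - 17 = 15, d_9 = (945 - 15^2)/16 = 720/16 = 45, a_9 = floor((30 + 15)/45) = 1.
  m_10 = 45*1 - 15 = 30, d_10 = (945 - 30^2)/45 = 45/45 = 1, a_10 = floor((30 + 30)/1) = 60.
  m_11 = 1*60 - 30 = 30, d_11 = (945 - 30^2)/1 = 45/1 = 45: (m_11, d_11) = (m_1, d_1) = (30, 45), so from here the quotients repeat a_1, ..., a_10; the period length is 10.
So sqrt(945) = [30; (1, 2, 1, 6, 12, 6, 1, 2, 1, 60)] with period length k = 10.
k is even, so the fundamental solution of x^2 - 945y^2 = 1 is (p_{k-1}, q_{k-1}) = (p_9, q_9); compute convergents through index 9.
Convergents (p_i = a_i*p_{i-1} + p_{i-2}, q_i = a_i*q_{i-1} + q_{i-2} with p_{-2}=0, p_{-1}=1, q_{-2}=1, q_{-1}=0):
  i=0: a_0=30, p_0 = 30*1 + 0 = 30, q_0 = 30*0 + 1 = 1.
  i=1: a_1=1, p_1 = 1*30 + 1 = 31, q_1 = 1*1 + 0 = 1.
  i=2: a_2=2, p_2 = 2*31 + 30 = 92, q_2 = 2*1 + 1 = 3.
  i=3: a_3=1, p_3 = 1*92 + 31 = 123, q_3 = 1*3 + 1 = 4.
  i=4: a_4=6, p_4 = 6*123 + 92 = 830, q_4 = 6*4 + 3 = 27.
  i=5: a_5=12, p_5 = 12*830 + 123 = 10083, q_5 = 12*27 + 4 = 328.
  i=6: a_6=6, p_6 = 6*10083 + 830 = 61328, q_6 = 6*328 + 27 = 1995.
  i=7: a_7=1, p_7 = 1*61328 + 10083 = 71411, q_7 = 1*1995 + 328 = 2323.
  i=8: a_8=2, p_8 = 2*71411 + 61328 = 204150, q_8 = 2*2323 + 1995 = 6641.
  i=9: a_9=1, p_9 = 1*204150 + 71411 = 275561, q_9 = 1*6641 + 2323 = 8964.
Check: 275561^2 - 945*8964^2 = 75933864721 - 75933864720 = 1, so (x, y) = (275561, 8964) solves the equation, and by the theorem it is the least positive solution.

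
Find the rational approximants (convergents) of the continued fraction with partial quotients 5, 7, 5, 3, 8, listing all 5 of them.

5/1, 36/7, 185/36, 591/115, 4913/956

Using the convergent recurrence p_i = a_i*p_{i-1} + p_{i-2}, q_i = a_i*q_{i-1} + q_{i-2} with p_{-2}=0, p_{-1}=1, q_{-2}=1, q_{-1}=0:
  i=0: a_0=5, p_0 = 5*1 + 0 = 5, q_0 = 5*0 + 1 = 1.
  i=1: a_1=7, p_1 = 7*5 + 1 = 36, q_1 = 7*1 + 0 = 7.
  i=2: a_2=5, p_2 = 5*36 + 5 = 185, q_2 = 5*7 + 1 = 36.
  i=3: a_3=3, p_3 = 3*185 + 36 = 591, q_3 = 3*36 + 7 = 115.
  i=4: a_4=8, p_4 = 8*591 + 185 = 4913, q_4 = 8*115 + 36 = 956.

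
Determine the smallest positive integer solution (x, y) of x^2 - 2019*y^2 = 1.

First expand sqrt(2019) as a continued fraction. With x_i = (sqrt(2019) + m_i)/d_i and (m_0, d_0) = (0, 1): a_0 = floor(sqrt(2019)) = 44, since 44^2 = 1936 <= 2019 < 2025 = 45^2.
Iterate m_{i+1} = d_i*a_i - m_i, d_{i+1} = (2019 - m_{i+1}^2)/d_i, a_{i+1} = floor((a_0 + m_{i+1})/d_{i+1}):
  m_1 = 1*44 - 0 = 44, d_1 = (2019 - 44^2)/1 = 83/1 = 83, a_1 = floor((44 + 44)/83) = 1.
  m_2 = 83*1 - 44 = 39, d_2 = (2019 - 39^2)/83 = 498/83 = 6, a_2 = floor((44 + 39)/6) = 13.
  m_3 = 6*13 - 39 = 39, d_3 = (2019 - 39^2)/6 = 498/6 = 83, a_3 = floor((44 + 39)/83) = 1.
  m_4 = 83*1 - 39 = 44, d_4 = (2019 - 44^2)/83 = 83/83 = 1, a_4 = floor((44 + 44)/1) = 88.
  m_5 = 1*88 - 44 = 44, d_5 = (2019 - 44^2)/1 = 83/1 = 83: (m_5, d_5) = (m_1, d_1) = (44, 83), so from here the quotients repeat a_1, ..., a_4; the period length is 4.
So sqrt(2019) = [44; (1, 13, 1, 88)] with period length k = 4.
k is even, so the fundamental solution of x^2 - 2019y^2 = 1 is (p_{k-1}, q_{k-1}) = (p_3, q_3); compute convergents through index 3.
Convergents (p_i = a_i*p_{i-1} + p_{i-2}, q_i = a_i*q_{i-1} + q_{i-2} with p_{-2}=0, p_{-1}=1, q_{-2}=1, q_{-1}=0):
  i=0: a_0=44, p_0 = 44*1 + 0 = 44, q_0 = 44*0 + 1 = 1.
  i=1: a_1=1, p_1 = 1*44 + 1 = 45, q_1 = 1*1 + 0 = 1.
  i=2: a_2=13, p_2 = 13*45 + 44 = 629, q_2 = 13*1 + 1 = 14.
  i=3: a_3=1, p_3 = 1*629 + 45 = 674, q_3 = 1*14 + 1 = 15.
Check: 674^2 - 2019*15^2 = 454276 - 454275 = 1, so (x, y) = (674, 15) solves the equation, and by the theorem it is the least positive solution.

(x, y) = (674, 15)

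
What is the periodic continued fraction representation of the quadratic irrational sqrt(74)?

[8; (1, 1, 1, 1, 16)]

Write x_i = (sqrt(74) + m_i)/d_i with (m_0, d_0) = (0, 1). a_0 = floor(sqrt(74)) = 8, since 8^2 = 64 <= 74 < 81 = 9^2.
Iterate m_{i+1} = d_i*a_i - m_i, d_{i+1} = (74 - m_{i+1}^2)/d_i, a_{i+1} = floor((a_0 + m_{i+1})/d_{i+1}):
  m_1 = 1*8 - 0 = 8, d_1 = (74 - 8^2)/1 = 10/1 = 10, a_1 = floor((8 + 8)/10) = 1.
  m_2 = 10*1 - 8 = 2, d_2 = (74 - 2^2)/10 = 70/10 = 7, a_2 = floor((8 + 2)/7) = 1.
  m_3 = 7*1 - 2 = 5, d_3 = (74 - 5^2)/7 = 49/7 = 7, a_3 = floor((8 + 5)/7) = 1.
  m_4 = 7*1 - 5 = 2, d_4 = (74 - 2^2)/7 = 70/7 = 10, a_4 = floor((8 + 2)/10) = 1.
  m_5 = 10*1 - 2 = 8, d_5 = (74 - 8^2)/10 = 10/10 = 1, a_5 = floor((8 + 8)/1) = 16.
  m_6 = 1*16 - 8 = 8, d_6 = (74 - 8^2)/1 = 10/1 = 10: (m_6, d_6) = (m_1, d_1) = (8, 10), so from here the quotients repeat a_1, ..., a_5; the period length is 5.
Hence the expansion of sqrt(74) is a_0 = 8 followed by the repeating block 1, 1, 1, 1, 16 (period 5).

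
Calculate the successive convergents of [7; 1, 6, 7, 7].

7/1, 8/1, 55/7, 393/50, 2806/357

Using the convergent recurrence p_i = a_i*p_{i-1} + p_{i-2}, q_i = a_i*q_{i-1} + q_{i-2} with p_{-2}=0, p_{-1}=1, q_{-2}=1, q_{-1}=0:
  i=0: a_0=7, p_0 = 7*1 + 0 = 7, q_0 = 7*0 + 1 = 1.
  i=1: a_1=1, p_1 = 1*7 + 1 = 8, q_1 = 1*1 + 0 = 1.
  i=2: a_2=6, p_2 = 6*8 + 7 = 55, q_2 = 6*1 + 1 = 7.
  i=3: a_3=7, p_3 = 7*55 + 8 = 393, q_3 = 7*7 + 1 = 50.
  i=4: a_4=7, p_4 = 7*393 + 55 = 2806, q_4 = 7*50 + 7 = 357.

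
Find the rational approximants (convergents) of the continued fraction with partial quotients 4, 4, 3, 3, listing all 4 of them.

Using the convergent recurrence p_i = a_i*p_{i-1} + p_{i-2}, q_i = a_i*q_{i-1} + q_{i-2} with p_{-2}=0, p_{-1}=1, q_{-2}=1, q_{-1}=0:
  i=0: a_0=4, p_0 = 4*1 + 0 = 4, q_0 = 4*0 + 1 = 1.
  i=1: a_1=4, p_1 = 4*4 + 1 = 17, q_1 = 4*1 + 0 = 4.
  i=2: a_2=3, p_2 = 3*17 + 4 = 55, q_2 = 3*4 + 1 = 13.
  i=3: a_3=3, p_3 = 3*55 + 17 = 182, q_3 = 3*13 + 4 = 43.

4/1, 17/4, 55/13, 182/43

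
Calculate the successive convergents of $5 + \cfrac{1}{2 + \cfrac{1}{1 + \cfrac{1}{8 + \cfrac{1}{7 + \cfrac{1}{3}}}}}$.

5/1, 11/2, 16/3, 139/26, 989/185, 3106/581

Using the convergent recurrence p_i = a_i*p_{i-1} + p_{i-2}, q_i = a_i*q_{i-1} + q_{i-2} with p_{-2}=0, p_{-1}=1, q_{-2}=1, q_{-1}=0:
  i=0: a_0=5, p_0 = 5*1 + 0 = 5, q_0 = 5*0 + 1 = 1.
  i=1: a_1=2, p_1 = 2*5 + 1 = 11, q_1 = 2*1 + 0 = 2.
  i=2: a_2=1, p_2 = 1*11 + 5 = 16, q_2 = 1*2 + 1 = 3.
  i=3: a_3=8, p_3 = 8*16 + 11 = 139, q_3 = 8*3 + 2 = 26.
  i=4: a_4=7, p_4 = 7*139 + 16 = 989, q_4 = 7*26 + 3 = 185.
  i=5: a_5=3, p_5 = 3*989 + 139 = 3106, q_5 = 3*185 + 26 = 581.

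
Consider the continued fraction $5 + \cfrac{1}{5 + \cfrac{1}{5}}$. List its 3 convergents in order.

Using the convergent recurrence p_i = a_i*p_{i-1} + p_{i-2}, q_i = a_i*q_{i-1} + q_{i-2} with p_{-2}=0, p_{-1}=1, q_{-2}=1, q_{-1}=0:
  i=0: a_0=5, p_0 = 5*1 + 0 = 5, q_0 = 5*0 + 1 = 1.
  i=1: a_1=5, p_1 = 5*5 + 1 = 26, q_1 = 5*1 + 0 = 5.
  i=2: a_2=5, p_2 = 5*26 + 5 = 135, q_2 = 5*5 + 1 = 26.

5/1, 26/5, 135/26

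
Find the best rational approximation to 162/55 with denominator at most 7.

3/1

Expand x = 162/55 as a continued fraction with the Euclidean algorithm:
  162 = 2*55 + 52, so a_0 = 2.
  55 = 1*52 + 3, so a_1 = 1.
  52 = 17*3 + 1, so a_2 = 17.
  3 = 3*1 + 0, so a_3 = 3.
so x = [2; 1, 17, 3].
Convergents (p_i = a_i*p_{i-1} + p_{i-2}, q_i = a_i*q_{i-1} + q_{i-2} with p_{-2}=0, p_{-1}=1, q_{-2}=1, q_{-1}=0), until the denominator exceeds 7:
  i=0: a_0=2, p_0 = 2*1 + 0 = 2, q_0 = 2*0 + 1 = 1.
  i=1: a_1=1, p_1 = 1*2 + 1 = 3, q_1 = 1*1 + 0 = 1.
  i=2: a_2=17, p_2 = 17*3 + 2 = 53, q_2 = 17*1 + 1 = 18.
q_2 = 18 > 7, so the last convergent with denominator <= 7 is p_1/q_1 = 3/1.
The closest fraction with denominator <= 7 is either p_1/q_1 or the intermediate fraction (k*p_1 + p_0)/(k*q_1 + q_0) with the largest k >= 1 whose denominator stays <= 7; these approach x as k grows, and every other convergent or intermediate fraction in range is farther away.
Largest k: floor((7 - q_0)/q_1) = floor((7 - 1)/1) = 6.
That gives (6*3 + 2)/(6*1 + 1) = 20/7.
Compare the errors: |x - 3/1| = |162*1 - 3*55|/(55*1) = 3/55, and |x - 20/7| = |162*7 - 20*55|/(55*7) = 34/385.
Cross-multiplying, 3*385 = 1155 < 1870 = 34*55, so 3/55 is smaller: the convergent 3/1 is closer to x than 20/7.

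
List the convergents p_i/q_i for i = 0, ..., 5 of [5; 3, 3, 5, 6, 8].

Using the convergent recurrence p_i = a_i*p_{i-1} + p_{i-2}, q_i = a_i*q_{i-1} + q_{i-2} with p_{-2}=0, p_{-1}=1, q_{-2}=1, q_{-1}=0:
  i=0: a_0=5, p_0 = 5*1 + 0 = 5, q_0 = 5*0 + 1 = 1.
  i=1: a_1=3, p_1 = 3*5 + 1 = 16, q_1 = 3*1 + 0 = 3.
  i=2: a_2=3, p_2 = 3*16 + 5 = 53, q_2 = 3*3 + 1 = 10.
  i=3: a_3=5, p_3 = 5*53 + 16 = 281, q_3 = 5*10 + 3 = 53.
  i=4: a_4=6, p_4 = 6*281 + 53 = 1739, q_4 = 6*53 + 10 = 328.
  i=5: a_5=8, p_5 = 8*1739 + 281 = 14193, q_5 = 8*328 + 53 = 2677.

5/1, 16/3, 53/10, 281/53, 1739/328, 14193/2677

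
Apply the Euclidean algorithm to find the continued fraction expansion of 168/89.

Run the Euclidean algorithm on 168 and 89; the successive quotients are the partial quotients a_0, a_1, ... (each step inverts the fractional part left over by the previous one):
  168 = 1*89 + 79, so a_0 = 1.
  89 = 1*79 + 10, so a_1 = 1.
  79 = 7*10 + 9, so a_2 = 7.
  10 = 1*9 + 1, so a_3 = 1.
  9 = 9*1 + 0, so a_4 = 9.
The remainder reaches 0 after 5 divisions, so the expansion has 5 partial quotients, read off in order.

[1; 1, 7, 1, 9]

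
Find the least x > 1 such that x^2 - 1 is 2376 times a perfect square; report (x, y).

First expand sqrt(2376) as a continued fraction. With x_i = (sqrt(2376) + m_i)/d_i and (m_0, d_0) = (0, 1): a_0 = floor(sqrt(2376)) = 48, since 48^2 = 2304 <= 2376 < 2401 = 49^2.
Iterate m_{i+1} = d_i*a_i - m_i, d_{i+1} = (2376 - m_{i+1}^2)/d_i, a_{i+1} = floor((a_0 + m_{i+1})/d_{i+1}):
  m_1 = 1*48 - 0 = 48, d_1 = (2376 - 48^2)/1 = 72/1 = 72, a_1 = floor((48 + 48)/72) = 1.
  m_2 = 72*1 - 48 = 24, d_2 = (2376 - 24^2)/72 = 1800/72 = 25, a_2 = floor((48 + 24)/25) = 2.
  m_3 = 25*2 - 24 = 26, d_3 = (2376 - 26^2)/25 = 1700/25 = 68, a_3 = floor((48 + 26)/68) = 1.
  m_4 = 68*1 - 26 = 42, d_4 = (2376 - 42^2)/68 = 612/68 = 9, a_4 = floor((48 + 42)/9) = 10.
  m_5 = 9*10 - 42 = 48, d_5 = (2376 - 48^2)/9 = 72/9 = 8, a_5 = floor((48 + 48)/8) = 12.
  m_6 = 8*12 - 48 = 48, d_6 = (2376 - 48^2)/8 = 72/8 = 9, a_6 = floor((48 + 48)/9) = 10.
  m_7 = 9*10 - 48 = 42, d_7 = (2376 - 42^2)/9 = 612/9 = 68, a_7 = floor((48 + 42)/68) = 1.
  m_8 = 68*1 - 42 = 26, d_8 = (2376 - 26^2)/68 = 1700/68 = 25, a_8 = floor((48 + 26)/25) = 2.
  m_9 = 25*2 - 26 = 24, d_9 = (2376 - 24^2)/25 = 1800/25 = 72, a_9 = floor((48 + 24)/72) = 1.
  m_10 = 72*1 - 24 = 48, d_10 = (2376 - 48^2)/72 = 72/72 = 1, a_10 = floor((48 + 48)/1) = 96.
  m_11 = 1*96 - 48 = 48, d_11 = (2376 - 48^2)/1 = 72/1 = 72: (m_11, d_11) = (m_1, d_1) = (48, 72), so from here the quotients repeat a_1, ..., a_10; the period length is 10.
So sqrt(2376) = [48; (1, 2, 1, 10, 12, 10, 1, 2, 1, 96)] with period length k = 10.
k is even, so the fundamental solution of x^2 - 2376y^2 = 1 is (p_{k-1}, q_{k-1}) = (p_9, q_9); compute convergents through index 9.
Convergents (p_i = a_i*p_{i-1} + p_{i-2}, q_i = a_i*q_{i-1} + q_{i-2} with p_{-2}=0, p_{-1}=1, q_{-2}=1, q_{-1}=0):
  i=0: a_0=48, p_0 = 48*1 + 0 = 48, q_0 = 48*0 + 1 = 1.
  i=1: a_1=1, p_1 = 1*48 + 1 = 49, q_1 = 1*1 + 0 = 1.
  i=2: a_2=2, p_2 = 2*49 + 48 = 146, q_2 = 2*1 + 1 = 3.
  i=3: a_3=1, p_3 = 1*146 + 49 = 195, q_3 = 1*3 + 1 = 4.
  i=4: a_4=10, p_4 = 10*195 + 146 = 2096, q_4 = 10*4 + 3 = 43.
  i=5: a_5=12, p_5 = 12*2096 + 195 = 25347, q_5 = 12*43 + 4 = 520.
  i=6: a_6=10, p_6 = 10*25347 + 2096 = 255566, q_6 = 10*520 + 43 = 5243.
  i=7: a_7=1, p_7 = 1*255566 + 25347 = 280913, q_7 = 1*5243 + 520 = 5763.
  i=8: a_8=2, p_8 = 2*280913 + 255566 = 817392, q_8 = 2*5763 + 5243 = 16769.
  i=9: a_9=1, p_9 = 1*817392 + 280913 = 1098305, q_9 = 1*16769 + 5763 = 22532.
Check: 1098305^2 - 2376*22532^2 = 1206273873025 - 1206273873024 = 1, so (x, y) = (1098305, 22532) solves the equation, and by the theorem it is the least positive solution.

(x, y) = (1098305, 22532)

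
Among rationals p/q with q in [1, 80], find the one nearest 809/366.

Expand x = 809/366 as a continued fraction with the Euclidean algorithm:
  809 = 2*366 + 77, so a_0 = 2.
  366 = 4*77 + 58, so a_1 = 4.
  77 = 1*58 + 19, so a_2 = 1.
  58 = 3*19 + 1, so a_3 = 3.
  19 = 19*1 + 0, so a_4 = 19.
so x = [2; 4, 1, 3, 19].
Convergents (p_i = a_i*p_{i-1} + p_{i-2}, q_i = a_i*q_{i-1} + q_{i-2} with p_{-2}=0, p_{-1}=1, q_{-2}=1, q_{-1}=0), until the denominator exceeds 80:
  i=0: a_0=2, p_0 = 2*1 + 0 = 2, q_0 = 2*0 + 1 = 1.
  i=1: a_1=4, p_1 = 4*2 + 1 = 9, q_1 = 4*1 + 0 = 4.
  i=2: a_2=1, p_2 = 1*9 + 2 = 11, q_2 = 1*4 + 1 = 5.
  i=3: a_3=3, p_3 = 3*11 + 9 = 42, q_3 = 3*5 + 4 = 19.
  i=4: a_4=19, p_4 = 19*42 + 11 = 809, q_4 = 19*19 + 5 = 366.
q_4 = 366 > 80, so the last convergent with denominator <= 80 is p_3/q_3 = 42/19.
The closest fraction with denominator <= 80 is either p_3/q_3 or the intermediate fraction (k*p_3 + p_2)/(k*q_3 + q_2) with the largest k >= 1 whose denominator stays <= 80; these approach x as k grows, and every other convergent or intermediate fraction in range is farther away.
Largest k: floor((80 - q_2)/q_3) = floor((80 - 5)/19) = 3.
That gives (3*42 + 11)/(3*19 + 5) = 137/62.
Compare the errors: |x - 42/19| = |809*19 - 42*366|/(366*19) = 1/6954, and |x - 137/62| = |809*62 - 137*366|/(366*62) = 16/22692.
Cross-multiplying, 1*22692 = 22692 < 111264 = 16*6954, so 1/6954 is smaller: the convergent 42/19 is closer to x than 137/62.

42/19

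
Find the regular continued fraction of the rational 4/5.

Run the Euclidean algorithm on 4 and 5; the successive quotients are the partial quotients a_0, a_1, ... (each step inverts the fractional part left over by the previous one):
  4 = 0*5 + 4, so a_0 = 0.
  5 = 1*4 + 1, so a_1 = 1.
  4 = 4*1 + 0, so a_2 = 4.
The remainder reaches 0 after 3 divisions, so the expansion has 3 partial quotients, read off in order.

[0; 1, 4]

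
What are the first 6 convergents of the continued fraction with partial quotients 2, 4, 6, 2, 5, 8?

Using the convergent recurrence p_i = a_i*p_{i-1} + p_{i-2}, q_i = a_i*q_{i-1} + q_{i-2} with p_{-2}=0, p_{-1}=1, q_{-2}=1, q_{-1}=0:
  i=0: a_0=2, p_0 = 2*1 + 0 = 2, q_0 = 2*0 + 1 = 1.
  i=1: a_1=4, p_1 = 4*2 + 1 = 9, q_1 = 4*1 + 0 = 4.
  i=2: a_2=6, p_2 = 6*9 + 2 = 56, q_2 = 6*4 + 1 = 25.
  i=3: a_3=2, p_3 = 2*56 + 9 = 121, q_3 = 2*25 + 4 = 54.
  i=4: a_4=5, p_4 = 5*121 + 56 = 661, q_4 = 5*54 + 25 = 295.
  i=5: a_5=8, p_5 = 8*661 + 121 = 5409, q_5 = 8*295 + 54 = 2414.

2/1, 9/4, 56/25, 121/54, 661/295, 5409/2414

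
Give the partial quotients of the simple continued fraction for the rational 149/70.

[2; 7, 1, 3, 2]

Run the Euclidean algorithm on 149 and 70; the successive quotients are the partial quotients a_0, a_1, ... (each step inverts the fractional part left over by the previous one):
  149 = 2*70 + 9, so a_0 = 2.
  70 = 7*9 + 7, so a_1 = 7.
  9 = 1*7 + 2, so a_2 = 1.
  7 = 3*2 + 1, so a_3 = 3.
  2 = 2*1 + 0, so a_4 = 2.
The remainder reaches 0 after 5 divisions, so the expansion has 5 partial quotients, read off in order.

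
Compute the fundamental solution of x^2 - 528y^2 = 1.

First expand sqrt(528) as a continued fraction. With x_i = (sqrt(528) + m_i)/d_i and (m_0, d_0) = (0, 1): a_0 = floor(sqrt(528)) = 22, since 22^2 = 484 <= 528 < 529 = 23^2.
Iterate m_{i+1} = d_i*a_i - m_i, d_{i+1} = (528 - m_{i+1}^2)/d_i, a_{i+1} = floor((a_0 + m_{i+1})/d_{i+1}):
  m_1 = 1*22 - 0 = 22, d_1 = (528 - 22^2)/1 = 44/1 = 44, a_1 = floor((22 + 22)/44) = 1.
  m_2 = 44*1 - 22 = 22, d_2 = (528 - 22^2)/44 = 44/44 = 1, a_2 = floor((22 + 22)/1) = 44.
  m_3 = 1*44 - 22 = 22, d_3 = (528 - 22^2)/1 = 44/1 = 44: (m_3, d_3) = (m_1, d_1) = (22, 44), so from here the quotients repeat a_1, a_2; the period length is 2.
So sqrt(528) = [22; (1, 44)] with period length k = 2.
k is even, so the fundamental solution of x^2 - 528y^2 = 1 is (p_{k-1}, q_{k-1}) = (p_1, q_1); compute convergents through index 1.
Convergents (p_i = a_i*p_{i-1} + p_{i-2}, q_i = a_i*q_{i-1} + q_{i-2} with p_{-2}=0, p_{-1}=1, q_{-2}=1, q_{-1}=0):
  i=0: a_0=22, p_0 = 22*1 + 0 = 22, q_0 = 22*0 + 1 = 1.
  i=1: a_1=1, p_1 = 1*22 + 1 = 23, q_1 = 1*1 + 0 = 1.
Check: 23^2 - 528*1^2 = 529 - 528 = 1, so (x, y) = (23, 1) solves the equation, and by the theorem it is the least positive solution.

(x, y) = (23, 1)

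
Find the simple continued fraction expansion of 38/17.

Run the Euclidean algorithm on 38 and 17; the successive quotients are the partial quotients a_0, a_1, ... (each step inverts the fractional part left over by the previous one):
  38 = 2*17 + 4, so a_0 = 2.
  17 = 4*4 + 1, so a_1 = 4.
  4 = 4*1 + 0, so a_2 = 4.
The remainder reaches 0 after 3 divisions, so the expansion has 3 partial quotients, read off in order.

[2; 4, 4]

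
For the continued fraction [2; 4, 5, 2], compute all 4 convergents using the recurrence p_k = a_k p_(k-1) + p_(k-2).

2/1, 9/4, 47/21, 103/46

Using the convergent recurrence p_i = a_i*p_{i-1} + p_{i-2}, q_i = a_i*q_{i-1} + q_{i-2} with p_{-2}=0, p_{-1}=1, q_{-2}=1, q_{-1}=0:
  i=0: a_0=2, p_0 = 2*1 + 0 = 2, q_0 = 2*0 + 1 = 1.
  i=1: a_1=4, p_1 = 4*2 + 1 = 9, q_1 = 4*1 + 0 = 4.
  i=2: a_2=5, p_2 = 5*9 + 2 = 47, q_2 = 5*4 + 1 = 21.
  i=3: a_3=2, p_3 = 2*47 + 9 = 103, q_3 = 2*21 + 4 = 46.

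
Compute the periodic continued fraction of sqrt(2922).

[54; (18, 108)]

Write x_i = (sqrt(2922) + m_i)/d_i with (m_0, d_0) = (0, 1). a_0 = floor(sqrt(2922)) = 54, since 54^2 = 2916 <= 2922 < 3025 = 55^2.
Iterate m_{i+1} = d_i*a_i - m_i, d_{i+1} = (2922 - m_{i+1}^2)/d_i, a_{i+1} = floor((a_0 + m_{i+1})/d_{i+1}):
  m_1 = 1*54 - 0 = 54, d_1 = (2922 - 54^2)/1 = 6/1 = 6, a_1 = floor((54 + 54)/6) = 18.
  m_2 = 6*18 - 54 = 54, d_2 = (2922 - 54^2)/6 = 6/6 = 1, a_2 = floor((54 + 54)/1) = 108.
  m_3 = 1*108 - 54 = 54, d_3 = (2922 - 54^2)/1 = 6/1 = 6: (m_3, d_3) = (m_1, d_1) = (54, 6), so from here the quotients repeat a_1, a_2; the period length is 2.
Hence the expansion of sqrt(2922) is a_0 = 54 followed by the repeating block 18, 108 (period 2).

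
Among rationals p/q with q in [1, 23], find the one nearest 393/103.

42/11

Expand x = 393/103 as a continued fraction with the Euclidean algorithm:
  393 = 3*103 + 84, so a_0 = 3.
  103 = 1*84 + 19, so a_1 = 1.
  84 = 4*19 + 8, so a_2 = 4.
  19 = 2*8 + 3, so a_3 = 2.
  8 = 2*3 + 2, so a_4 = 2.
  3 = 1*2 + 1, so a_5 = 1.
  2 = 2*1 + 0, so a_6 = 2.
so x = [3; 1, 4, 2, 2, 1, 2].
Convergents (p_i = a_i*p_{i-1} + p_{i-2}, q_i = a_i*q_{i-1} + q_{i-2} with p_{-2}=0, p_{-1}=1, q_{-2}=1, q_{-1}=0), until the denominator exceeds 23:
  i=0: a_0=3, p_0 = 3*1 + 0 = 3, q_0 = 3*0 + 1 = 1.
  i=1: a_1=1, p_1 = 1*3 + 1 = 4, q_1 = 1*1 + 0 = 1.
  i=2: a_2=4, p_2 = 4*4 + 3 = 19, q_2 = 4*1 + 1 = 5.
  i=3: a_3=2, p_3 = 2*19 + 4 = 42, q_3 = 2*5 + 1 = 11.
  i=4: a_4=2, p_4 = 2*42 + 19 = 103, q_4 = 2*11 + 5 = 27.
q_4 = 27 > 23, so the last convergent with denominator <= 23 is p_3/q_3 = 42/11.
The closest fraction with denominator <= 23 is either p_3/q_3 or the intermediate fraction (k*p_3 + p_2)/(k*q_3 + q_2) with the largest k >= 1 whose denominator stays <= 23; these approach x as k grows, and every other convergent or intermediate fraction in range is farther away.
Largest k: floor((23 - q_2)/q_3) = floor((23 - 5)/11) = 1.
That gives (1*42 + 19)/(1*11 + 5) = 61/16.
Compare the errors: |x - 42/11| = |393*11 - 42*103|/(103*11) = 3/1133, and |x - 61/16| = |393*16 - 61*103|/(103*16) = 5/1648.
Cross-multiplying, 3*1648 = 4944 < 5665 = 5*1133, so 3/1133 is smaller: the convergent 42/11 is closer to x than 61/16.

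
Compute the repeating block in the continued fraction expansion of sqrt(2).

[1; (2)]

Write x_i = (sqrt(2) + m_i)/d_i with (m_0, d_0) = (0, 1). a_0 = floor(sqrt(2)) = 1, since 1^2 = 1 <= 2 < 4 = 2^2.
Iterate m_{i+1} = d_i*a_i - m_i, d_{i+1} = (2 - m_{i+1}^2)/d_i, a_{i+1} = floor((a_0 + m_{i+1})/d_{i+1}):
  m_1 = 1*1 - 0 = 1, d_1 = (2 - 1^2)/1 = 1/1 = 1, a_1 = floor((1 + 1)/1) = 2.
  m_2 = 1*2 - 1 = 1, d_2 = (2 - 1^2)/1 = 1/1 = 1: (m_2, d_2) = (m_1, d_1) = (1, 1), so from here the quotient a_1 repeats; the period length is 1.
Hence the expansion of sqrt(2) is a_0 = 1 followed by the repeating block 2 (period 1).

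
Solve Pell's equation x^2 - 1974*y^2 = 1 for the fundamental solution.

First expand sqrt(1974) as a continued fraction. With x_i = (sqrt(1974) + m_i)/d_i and (m_0, d_0) = (0, 1): a_0 = floor(sqrt(1974)) = 44, since 44^2 = 1936 <= 1974 < 2025 = 45^2.
Iterate m_{i+1} = d_i*a_i - m_i, d_{i+1} = (1974 - m_{i+1}^2)/d_i, a_{i+1} = floor((a_0 + m_{i+1})/d_{i+1}):
  m_1 = 1*44 - 0 = 44, d_1 = (1974 - 44^2)/1 = 38/1 = 38, a_1 = floor((44 + 44)/38) = 2.
  m_2 = 38*2 - 44 = 32, d_2 = (1974 - 32^2)/38 = 950/38 = 25, a_2 = floor((44 + 32)/25) = 3.
  m_3 = 25*3 - 32 = 43, d_3 = (1974 - 43^2)/25 = 125/25 = 5, a_3 = floor((44 + 43)/5) = 17.
  m_4 = 5*17 - 43 = 42, d_4 = (1974 - 42^2)/5 = 210/5 = 42, a_4 = floor((44 + 42)/42) = 2.
  m_5 = 42*2 - 42 = 42, d_5 = (1974 - 42^2)/42 = 210/42 = 5, a_5 = floor((44 + 42)/5) = 17.
  m_6 = 5*17 - 42 = 43, d_6 = (1974 - 43^2)/5 = 125/5 = 25, a_6 = floor((44 + 43)/25) = 3.
  m_7 = 25*3 - 43 = 32, d_7 = (1974 - 32^2)/25 = 950/25 = 38, a_7 = floor((44 + 32)/38) = 2.
  m_8 = 38*2 - 32 = 44, d_8 = (1974 - 44^2)/38 = 38/38 = 1, a_8 = floor((44 + 44)/1) = 88.
  m_9 = 1*88 - 44 = 44, d_9 = (1974 - 44^2)/1 = 38/1 = 38: (m_9, d_9) = (m_1, d_1) = (44, 38), so from here the quotients repeat a_1, ..., a_8; the period length is 8.
So sqrt(1974) = [44; (2, 3, 17, 2, 17, 3, 2, 88)] with period length k = 8.
k is even, so the fundamental solution of x^2 - 1974y^2 = 1 is (p_{k-1}, q_{k-1}) = (p_7, q_7); compute convergents through index 7.
Convergents (p_i = a_i*p_{i-1} + p_{i-2}, q_i = a_i*q_{i-1} + q_{i-2} with p_{-2}=0, p_{-1}=1, q_{-2}=1, q_{-1}=0):
  i=0: a_0=44, p_0 = 44*1 + 0 = 44, q_0 = 44*0 + 1 = 1.
  i=1: a_1=2, p_1 = 2*44 + 1 = 89, q_1 = 2*1 + 0 = 2.
  i=2: a_2=3, p_2 = 3*89 + 44 = 311, q_2 = 3*2 + 1 = 7.
  i=3: a_3=17, p_3 = 17*311 + 89 = 5376, q_3 = 17*7 + 2 = 121.
  i=4: a_4=2, p_4 = 2*5376 + 311 = 11063, q_4 = 2*121 + 7 = 249.
  i=5: a_5=17, p_5 = 17*11063 + 5376 = 193447, q_5 = 17*249 + 121 = 4354.
  i=6: a_6=3, p_6 = 3*193447 + 11063 = 591404, q_6 = 3*4354 + 249 = 13311.
  i=7: a_7=2, p_7 = 2*591404 + 193447 = 1376255, q_7 = 2*13311 + 4354 = 30976.
Check: 1376255^2 - 1974*30976^2 = 1894077825025 - 1894077825024 = 1, so (x, y) = (1376255, 30976) solves the equation, and by the theorem it is the least positive solution.

(x, y) = (1376255, 30976)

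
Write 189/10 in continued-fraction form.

[18; 1, 9]

Run the Euclidean algorithm on 189 and 10; the successive quotients are the partial quotients a_0, a_1, ... (each step inverts the fractional part left over by the previous one):
  189 = 18*10 + 9, so a_0 = 18.
  10 = 1*9 + 1, so a_1 = 1.
  9 = 9*1 + 0, so a_2 = 9.
The remainder reaches 0 after 3 divisions, so the expansion has 3 partial quotients, read off in order.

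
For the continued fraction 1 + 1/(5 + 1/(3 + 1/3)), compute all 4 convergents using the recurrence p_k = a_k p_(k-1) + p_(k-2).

1/1, 6/5, 19/16, 63/53

Using the convergent recurrence p_i = a_i*p_{i-1} + p_{i-2}, q_i = a_i*q_{i-1} + q_{i-2} with p_{-2}=0, p_{-1}=1, q_{-2}=1, q_{-1}=0:
  i=0: a_0=1, p_0 = 1*1 + 0 = 1, q_0 = 1*0 + 1 = 1.
  i=1: a_1=5, p_1 = 5*1 + 1 = 6, q_1 = 5*1 + 0 = 5.
  i=2: a_2=3, p_2 = 3*6 + 1 = 19, q_2 = 3*5 + 1 = 16.
  i=3: a_3=3, p_3 = 3*19 + 6 = 63, q_3 = 3*16 + 5 = 53.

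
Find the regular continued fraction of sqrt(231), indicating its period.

[15; (5, 30)]

Write x_i = (sqrt(231) + m_i)/d_i with (m_0, d_0) = (0, 1). a_0 = floor(sqrt(231)) = 15, since 15^2 = 225 <= 231 < 256 = 16^2.
Iterate m_{i+1} = d_i*a_i - m_i, d_{i+1} = (231 - m_{i+1}^2)/d_i, a_{i+1} = floor((a_0 + m_{i+1})/d_{i+1}):
  m_1 = 1*15 - 0 = 15, d_1 = (231 - 15^2)/1 = 6/1 = 6, a_1 = floor((15 + 15)/6) = 5.
  m_2 = 6*5 - 15 = 15, d_2 = (231 - 15^2)/6 = 6/6 = 1, a_2 = floor((15 + 15)/1) = 30.
  m_3 = 1*30 - 15 = 15, d_3 = (231 - 15^2)/1 = 6/1 = 6: (m_3, d_3) = (m_1, d_1) = (15, 6), so from here the quotients repeat a_1, a_2; the period length is 2.
Hence the expansion of sqrt(231) is a_0 = 15 followed by the repeating block 5, 30 (period 2).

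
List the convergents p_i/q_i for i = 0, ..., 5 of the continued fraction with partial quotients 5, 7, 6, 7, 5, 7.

5/1, 36/7, 221/43, 1583/308, 8136/1583, 58535/11389

Using the convergent recurrence p_i = a_i*p_{i-1} + p_{i-2}, q_i = a_i*q_{i-1} + q_{i-2} with p_{-2}=0, p_{-1}=1, q_{-2}=1, q_{-1}=0:
  i=0: a_0=5, p_0 = 5*1 + 0 = 5, q_0 = 5*0 + 1 = 1.
  i=1: a_1=7, p_1 = 7*5 + 1 = 36, q_1 = 7*1 + 0 = 7.
  i=2: a_2=6, p_2 = 6*36 + 5 = 221, q_2 = 6*7 + 1 = 43.
  i=3: a_3=7, p_3 = 7*221 + 36 = 1583, q_3 = 7*43 + 7 = 308.
  i=4: a_4=5, p_4 = 5*1583 + 221 = 8136, q_4 = 5*308 + 43 = 1583.
  i=5: a_5=7, p_5 = 7*8136 + 1583 = 58535, q_5 = 7*1583 + 308 = 11389.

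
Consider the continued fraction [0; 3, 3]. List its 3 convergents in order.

0/1, 1/3, 3/10

Using the convergent recurrence p_i = a_i*p_{i-1} + p_{i-2}, q_i = a_i*q_{i-1} + q_{i-2} with p_{-2}=0, p_{-1}=1, q_{-2}=1, q_{-1}=0:
  i=0: a_0=0, p_0 = 0*1 + 0 = 0, q_0 = 0*0 + 1 = 1.
  i=1: a_1=3, p_1 = 3*0 + 1 = 1, q_1 = 3*1 + 0 = 3.
  i=2: a_2=3, p_2 = 3*1 + 0 = 3, q_2 = 3*3 + 1 = 10.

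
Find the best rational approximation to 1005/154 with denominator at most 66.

124/19

Expand x = 1005/154 as a continued fraction with the Euclidean algorithm:
  1005 = 6*154 + 81, so a_0 = 6.
  154 = 1*81 + 73, so a_1 = 1.
  81 = 1*73 + 8, so a_2 = 1.
  73 = 9*8 + 1, so a_3 = 9.
  8 = 8*1 + 0, so a_4 = 8.
so x = [6; 1, 1, 9, 8].
Convergents (p_i = a_i*p_{i-1} + p_{i-2}, q_i = a_i*q_{i-1} + q_{i-2} with p_{-2}=0, p_{-1}=1, q_{-2}=1, q_{-1}=0), until the denominator exceeds 66:
  i=0: a_0=6, p_0 = 6*1 + 0 = 6, q_0 = 6*0 + 1 = 1.
  i=1: a_1=1, p_1 = 1*6 + 1 = 7, q_1 = 1*1 + 0 = 1.
  i=2: a_2=1, p_2 = 1*7 + 6 = 13, q_2 = 1*1 + 1 = 2.
  i=3: a_3=9, p_3 = 9*13 + 7 = 124, q_3 = 9*2 + 1 = 19.
  i=4: a_4=8, p_4 = 8*124 + 13 = 1005, q_4 = 8*19 + 2 = 154.
q_4 = 154 > 66, so the last convergent with denominator <= 66 is p_3/q_3 = 124/19.
The closest fraction with denominator <= 66 is either p_3/q_3 or the intermediate fraction (k*p_3 + p_2)/(k*q_3 + q_2) with the largest k >= 1 whose denominator stays <= 66; these approach x as k grows, and every other convergent or intermediate fraction in range is farther away.
Largest k: floor((66 - q_2)/q_3) = floor((66 - 2)/19) = 3.
That gives (3*124 + 13)/(3*19 + 2) = 385/59.
Compare the errors: |x - 124/19| = |1005*19 - 124*154|/(154*19) = 1/2926, and |x - 385/59| = |1005*59 - 385*154|/(154*59) = 5/9086.
Cross-multiplying, 1*9086 = 9086 < 14630 = 5*2926, so 1/2926 is smaller: the convergent 124/19 is closer to x than 385/59.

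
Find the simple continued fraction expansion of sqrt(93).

Write x_i = (sqrt(93) + m_i)/d_i with (m_0, d_0) = (0, 1). a_0 = floor(sqrt(93)) = 9, since 9^2 = 81 <= 93 < 100 = 10^2.
Iterate m_{i+1} = d_i*a_i - m_i, d_{i+1} = (93 - m_{i+1}^2)/d_i, a_{i+1} = floor((a_0 + m_{i+1})/d_{i+1}):
  m_1 = 1*9 - 0 = 9, d_1 = (93 - 9^2)/1 = 12/1 = 12, a_1 = floor((9 + 9)/12) = 1.
  m_2 = 12*1 - 9 = 3, d_2 = (93 - 3^2)/12 = 84/12 = 7, a_2 = floor((9 + 3)/7) = 1.
  m_3 = 7*1 - 3 = 4, d_3 = (93 - 4^2)/7 = 77/7 = 11, a_3 = floor((9 + 4)/11) = 1.
  m_4 = 11*1 - 4 = 7, d_4 = (93 - 7^2)/11 = 44/11 = 4, a_4 = floor((9 + 7)/4) = 4.
  m_5 = 4*4 - 7 = 9, d_5 = (93 - 9^2)/4 = 12/4 = 3, a_5 = floor((9 + 9)/3) = 6.
  m_6 = 3*6 - 9 = 9, d_6 = (93 - 9^2)/3 = 12/3 = 4, a_6 = floor((9 + 9)/4) = 4.
  m_7 = 4*4 - 9 = 7, d_7 = (93 - 7^2)/4 = 44/4 = 11, a_7 = floor((9 + 7)/11) = 1.
  m_8 = 11*1 - 7 = 4, d_8 = (93 - 4^2)/11 = 77/11 = 7, a_8 = floor((9 + 4)/7) = 1.
  m_9 = 7*1 - 4 = 3, d_9 = (93 - 3^2)/7 = 84/7 = 12, a_9 = floor((9 + 3)/12) = 1.
  m_10 = 12*1 - 3 = 9, d_10 = (93 - 9^2)/12 = 12/12 = 1, a_10 = floor((9 + 9)/1) = 18.
  m_11 = 1*18 - 9 = 9, d_11 = (93 - 9^2)/1 = 12/1 = 12: (m_11, d_11) = (m_1, d_1) = (9, 12), so from here the quotients repeat a_1, ..., a_10; the period length is 10.
Hence the expansion of sqrt(93) is a_0 = 9 followed by the repeating block 1, 1, 1, 4, 6, 4, 1, 1, 1, 18 (period 10).

[9; (1, 1, 1, 4, 6, 4, 1, 1, 1, 18)]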